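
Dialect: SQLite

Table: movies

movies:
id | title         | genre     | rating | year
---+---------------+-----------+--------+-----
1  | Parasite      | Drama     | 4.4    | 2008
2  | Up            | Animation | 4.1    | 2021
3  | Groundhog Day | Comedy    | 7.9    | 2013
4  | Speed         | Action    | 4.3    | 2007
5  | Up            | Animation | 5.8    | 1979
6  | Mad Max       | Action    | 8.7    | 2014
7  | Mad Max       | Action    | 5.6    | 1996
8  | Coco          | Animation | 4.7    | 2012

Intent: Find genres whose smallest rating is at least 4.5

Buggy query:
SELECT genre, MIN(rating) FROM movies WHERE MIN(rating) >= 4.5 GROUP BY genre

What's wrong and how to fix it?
Bug: Aggregates like MIN are computed per group after WHERE runs

Fix: Use HAVING for the per-group MIN condition

Corrected query:
SELECT genre, MIN(rating) FROM movies GROUP BY genre HAVING MIN(rating) >= 4.5

Result:
genre  | MIN(rating)
-------+------------
Comedy | 7.9        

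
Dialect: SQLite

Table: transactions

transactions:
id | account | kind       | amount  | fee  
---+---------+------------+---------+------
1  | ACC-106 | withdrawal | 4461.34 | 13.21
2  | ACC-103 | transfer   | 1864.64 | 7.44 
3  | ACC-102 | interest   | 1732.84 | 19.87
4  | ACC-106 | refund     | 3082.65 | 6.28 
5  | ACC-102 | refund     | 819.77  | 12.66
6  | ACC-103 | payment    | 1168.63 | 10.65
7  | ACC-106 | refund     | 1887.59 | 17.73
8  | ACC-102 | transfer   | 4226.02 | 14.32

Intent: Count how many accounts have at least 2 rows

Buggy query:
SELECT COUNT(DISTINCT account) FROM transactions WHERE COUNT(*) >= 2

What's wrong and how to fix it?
Bug: WHERE filters individual rows, not groups, so a group-level COUNT is invalid there

Fix: Group first with HAVING COUNT(*) >= 2, then COUNT the resulting groups

Corrected query:
SELECT COUNT(*) FROM (SELECT account FROM transactions GROUP BY account HAVING COUNT(*) >= 2)

Result:
COUNT(*)
--------
3       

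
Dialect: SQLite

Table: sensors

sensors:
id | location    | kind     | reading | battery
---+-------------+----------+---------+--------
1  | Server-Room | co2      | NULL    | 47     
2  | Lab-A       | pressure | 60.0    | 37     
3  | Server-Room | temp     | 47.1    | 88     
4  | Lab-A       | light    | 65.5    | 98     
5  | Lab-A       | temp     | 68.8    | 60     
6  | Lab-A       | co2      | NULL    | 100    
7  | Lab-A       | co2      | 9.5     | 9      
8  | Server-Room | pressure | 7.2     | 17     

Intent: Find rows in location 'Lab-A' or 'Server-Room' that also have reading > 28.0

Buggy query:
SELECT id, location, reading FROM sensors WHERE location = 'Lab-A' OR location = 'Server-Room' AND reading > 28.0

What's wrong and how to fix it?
Bug: AND binds tighter than OR, so this parses as location = 'Lab-A' OR (location = 'Server-Room' AND reading > 28.0)

Fix: Group the OR with parentheses (or use IN), then AND the threshold

Corrected query:
SELECT id, location, reading FROM sensors WHERE (location = 'Lab-A' OR location = 'Server-Room') AND reading > 28.0

Result:
id | location    | reading
---+-------------+--------
2  | Lab-A       | 60     
3  | Server-Room | 47.1   
4  | Lab-A       | 65.5   
5  | Lab-A       | 68.8   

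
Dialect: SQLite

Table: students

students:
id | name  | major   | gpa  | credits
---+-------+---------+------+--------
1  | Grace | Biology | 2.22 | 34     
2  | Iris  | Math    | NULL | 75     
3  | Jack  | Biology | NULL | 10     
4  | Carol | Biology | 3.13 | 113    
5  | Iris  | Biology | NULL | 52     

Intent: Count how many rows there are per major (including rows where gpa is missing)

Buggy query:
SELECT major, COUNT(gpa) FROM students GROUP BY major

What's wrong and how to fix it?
Bug: COUNT(gpa) skips NULLs, so groups with missing gpa are undercounted

Fix: Use COUNT(*) to count all rows regardless of NULL

Corrected query:
SELECT major, COUNT(*) FROM students GROUP BY major

Result:
major   | COUNT(*)
--------+---------
Biology | 4       
Math    | 1       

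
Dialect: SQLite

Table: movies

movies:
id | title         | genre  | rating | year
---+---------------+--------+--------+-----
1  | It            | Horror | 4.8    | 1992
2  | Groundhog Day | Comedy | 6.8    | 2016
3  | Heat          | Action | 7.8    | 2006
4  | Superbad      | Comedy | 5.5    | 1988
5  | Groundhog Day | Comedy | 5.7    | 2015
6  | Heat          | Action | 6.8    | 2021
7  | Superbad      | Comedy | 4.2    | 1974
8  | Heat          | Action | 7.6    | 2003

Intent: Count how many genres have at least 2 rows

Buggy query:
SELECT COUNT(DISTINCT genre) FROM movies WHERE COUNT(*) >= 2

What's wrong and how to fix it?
Bug: WHERE filters individual rows, not groups, so a group-level COUNT is invalid there

Fix: Use a subquery that GROUPs and filters with HAVING, then count its rows

Corrected query:
SELECT COUNT(*) FROM (SELECT genre FROM movies GROUP BY genre HAVING COUNT(*) >= 2)

Result:
COUNT(*)
--------
2       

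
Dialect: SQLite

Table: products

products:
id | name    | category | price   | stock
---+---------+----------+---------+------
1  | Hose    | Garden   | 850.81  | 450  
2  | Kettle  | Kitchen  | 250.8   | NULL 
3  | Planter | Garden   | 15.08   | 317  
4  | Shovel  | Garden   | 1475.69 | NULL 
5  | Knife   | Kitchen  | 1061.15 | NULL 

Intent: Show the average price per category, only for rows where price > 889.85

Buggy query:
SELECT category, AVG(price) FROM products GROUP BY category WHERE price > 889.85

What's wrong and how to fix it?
Bug: WHERE cannot follow GROUP BY

Fix: Move the WHERE clause before GROUP BY

Corrected query:
SELECT category, AVG(price) FROM products WHERE price > 889.85 GROUP BY category

Result:
category | AVG(price)
---------+-----------
Garden   | 1475.69   
Kitchen  | 1061.15   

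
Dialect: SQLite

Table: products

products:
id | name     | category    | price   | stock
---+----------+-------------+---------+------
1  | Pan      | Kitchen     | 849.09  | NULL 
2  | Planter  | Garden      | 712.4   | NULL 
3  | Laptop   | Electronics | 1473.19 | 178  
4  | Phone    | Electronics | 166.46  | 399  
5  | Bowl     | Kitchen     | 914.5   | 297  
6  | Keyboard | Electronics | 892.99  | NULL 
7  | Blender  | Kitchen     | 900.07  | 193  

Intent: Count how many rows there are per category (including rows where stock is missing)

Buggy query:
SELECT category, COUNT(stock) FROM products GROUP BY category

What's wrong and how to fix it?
Bug: COUNT(stock) skips NULLs, so groups with missing stock are undercounted

Fix: Replace COUNT(stock) with COUNT(*)

Corrected query:
SELECT category, COUNT(*) FROM products GROUP BY category

Result:
category    | COUNT(*)
------------+---------
Electronics | 3       
Garden      | 1       
Kitchen     | 3       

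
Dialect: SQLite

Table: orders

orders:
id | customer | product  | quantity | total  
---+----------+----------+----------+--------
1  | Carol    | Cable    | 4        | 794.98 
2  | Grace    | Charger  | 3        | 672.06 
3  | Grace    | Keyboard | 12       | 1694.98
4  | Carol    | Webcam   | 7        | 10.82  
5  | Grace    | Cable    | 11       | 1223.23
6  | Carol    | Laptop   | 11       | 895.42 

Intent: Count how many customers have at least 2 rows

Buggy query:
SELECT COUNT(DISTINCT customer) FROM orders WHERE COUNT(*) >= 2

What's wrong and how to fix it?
Bug: COUNT(*) cannot appear in WHERE; the per-group count doesn't exist yet

Fix: Use a subquery that GROUPs and filters with HAVING, then count its rows

Corrected query:
SELECT COUNT(*) FROM (SELECT customer FROM orders GROUP BY customer HAVING COUNT(*) >= 2)

Result:
COUNT(*)
--------
2       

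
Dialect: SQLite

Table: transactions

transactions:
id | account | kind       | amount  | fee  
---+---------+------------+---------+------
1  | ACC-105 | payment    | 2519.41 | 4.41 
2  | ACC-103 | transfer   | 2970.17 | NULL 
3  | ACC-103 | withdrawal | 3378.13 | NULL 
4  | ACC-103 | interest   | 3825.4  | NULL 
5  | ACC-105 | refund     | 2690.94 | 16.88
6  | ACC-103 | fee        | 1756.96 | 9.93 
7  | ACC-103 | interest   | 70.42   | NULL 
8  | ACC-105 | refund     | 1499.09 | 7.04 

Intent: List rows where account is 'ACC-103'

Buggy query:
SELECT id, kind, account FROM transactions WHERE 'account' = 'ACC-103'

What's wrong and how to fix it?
Bug: Single quotes denote string literals in SQL; the column name is being compared as a constant string

Fix: Reference the column as account without single quotes

Corrected query:
SELECT id, kind, account FROM transactions WHERE account = 'ACC-103'

Result:
id | kind       | account
---+------------+--------
2  | transfer   | ACC-103
3  | withdrawal | ACC-103
4  | interest   | ACC-103
6  | fee        | ACC-103
7  | interest   | ACC-103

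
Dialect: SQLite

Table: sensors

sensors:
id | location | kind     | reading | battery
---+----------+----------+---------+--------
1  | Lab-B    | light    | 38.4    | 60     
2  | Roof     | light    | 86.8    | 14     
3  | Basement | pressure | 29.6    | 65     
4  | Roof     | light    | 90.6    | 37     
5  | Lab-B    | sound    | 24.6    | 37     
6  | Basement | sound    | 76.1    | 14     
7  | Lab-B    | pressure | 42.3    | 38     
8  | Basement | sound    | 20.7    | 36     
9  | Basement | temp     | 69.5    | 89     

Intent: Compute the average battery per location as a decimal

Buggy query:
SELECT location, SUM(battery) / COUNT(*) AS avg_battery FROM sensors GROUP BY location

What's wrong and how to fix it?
Bug: SUM(battery) and COUNT(*) are both integers; the division truncates the fractional part

Fix: Multiply by 1.0 (or CAST to REAL) to force floating-point division

Corrected query:
SELECT location, SUM(battery) * 1.0 / COUNT(*) AS avg_battery FROM sensors GROUP BY location

Result:
location | avg_battery
---------+------------
Basement | 51         
Lab-B    | 45         
Roof     | 25.5       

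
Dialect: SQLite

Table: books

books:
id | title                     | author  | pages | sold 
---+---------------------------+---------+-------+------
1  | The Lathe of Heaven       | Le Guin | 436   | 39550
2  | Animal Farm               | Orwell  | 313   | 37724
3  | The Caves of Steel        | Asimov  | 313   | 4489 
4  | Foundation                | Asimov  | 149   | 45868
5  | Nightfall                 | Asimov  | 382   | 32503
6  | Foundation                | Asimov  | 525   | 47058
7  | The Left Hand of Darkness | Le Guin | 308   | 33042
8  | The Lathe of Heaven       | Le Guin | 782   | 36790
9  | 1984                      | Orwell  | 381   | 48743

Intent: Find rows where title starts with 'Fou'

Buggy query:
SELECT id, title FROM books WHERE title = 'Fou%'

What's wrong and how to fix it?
Bug: Wildcards only work with LIKE; '=' treats '%' as a literal character

Fix: Replace '=' with LIKE so 'Fou%' is treated as a pattern

Corrected query:
SELECT id, title FROM books WHERE title LIKE 'Fou%'

Result:
id | title     
---+-----------
4  | Foundation
6  | Foundation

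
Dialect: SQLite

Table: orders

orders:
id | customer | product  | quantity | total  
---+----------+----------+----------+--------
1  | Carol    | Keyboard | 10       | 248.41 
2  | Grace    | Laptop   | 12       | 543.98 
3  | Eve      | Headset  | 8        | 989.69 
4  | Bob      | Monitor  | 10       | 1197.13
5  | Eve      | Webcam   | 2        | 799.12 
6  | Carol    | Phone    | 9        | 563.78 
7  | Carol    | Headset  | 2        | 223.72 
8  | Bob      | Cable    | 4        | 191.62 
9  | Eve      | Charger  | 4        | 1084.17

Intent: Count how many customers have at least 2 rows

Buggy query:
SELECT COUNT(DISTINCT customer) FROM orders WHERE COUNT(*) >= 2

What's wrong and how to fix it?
Bug: WHERE filters individual rows, not groups, so a group-level COUNT is invalid there

Fix: Group first with HAVING COUNT(*) >= 2, then COUNT the resulting groups

Corrected query:
SELECT COUNT(*) FROM (SELECT customer FROM orders GROUP BY customer HAVING COUNT(*) >= 2)

Result:
COUNT(*)
--------
3       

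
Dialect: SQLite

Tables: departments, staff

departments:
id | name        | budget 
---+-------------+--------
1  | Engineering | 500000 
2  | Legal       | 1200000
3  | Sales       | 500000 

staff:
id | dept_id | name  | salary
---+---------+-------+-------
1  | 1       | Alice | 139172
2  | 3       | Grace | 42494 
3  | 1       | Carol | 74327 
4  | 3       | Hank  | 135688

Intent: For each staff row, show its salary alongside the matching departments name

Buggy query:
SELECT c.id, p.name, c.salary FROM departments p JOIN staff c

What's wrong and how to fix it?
Bug: Missing join condition: each staff row is matched to all departments rows instead of just its own

Fix: Add ON c.dept_id = p.id to the JOIN

Corrected query:
SELECT c.id, p.name, c.salary FROM departments p JOIN staff c ON c.dept_id = p.id

Result:
id | name        | salary
---+-------------+-------
1  | Engineering | 139172
2  | Sales       | 42494 
3  | Engineering | 74327 
4  | Sales       | 135688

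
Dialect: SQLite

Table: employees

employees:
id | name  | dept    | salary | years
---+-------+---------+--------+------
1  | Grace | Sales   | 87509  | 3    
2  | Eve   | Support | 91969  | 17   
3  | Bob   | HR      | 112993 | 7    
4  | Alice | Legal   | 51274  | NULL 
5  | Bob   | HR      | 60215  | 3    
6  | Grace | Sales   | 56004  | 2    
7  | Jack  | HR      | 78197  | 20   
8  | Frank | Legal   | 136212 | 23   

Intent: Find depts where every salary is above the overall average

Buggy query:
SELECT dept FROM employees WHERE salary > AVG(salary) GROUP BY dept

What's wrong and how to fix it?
Bug: WHERE evaluates per row before aggregation, so AVG() is unavailable

Fix: Compute the overall average in a scalar subquery and compare each group's MIN against it in HAVING

Corrected query:
SELECT dept FROM employees GROUP BY dept HAVING MIN(salary) > (SELECT AVG(salary) FROM employees)

Result:
dept   
-------
Support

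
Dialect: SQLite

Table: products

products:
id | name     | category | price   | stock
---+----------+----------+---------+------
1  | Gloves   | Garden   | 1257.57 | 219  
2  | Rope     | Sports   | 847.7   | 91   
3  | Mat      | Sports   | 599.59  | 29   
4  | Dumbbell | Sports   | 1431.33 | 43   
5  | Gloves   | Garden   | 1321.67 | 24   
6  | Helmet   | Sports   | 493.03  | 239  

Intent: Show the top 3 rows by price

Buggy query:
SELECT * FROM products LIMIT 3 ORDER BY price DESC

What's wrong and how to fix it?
Bug: ORDER BY cannot follow LIMIT; LIMIT is the final clause

Fix: Sort with ORDER BY, then apply LIMIT

Corrected query:
SELECT * FROM products ORDER BY price DESC LIMIT 3

Result:
id | name     | category | price   | stock
---+----------+----------+---------+------
4  | Dumbbell | Sports   | 1431.33 | 43   
5  | Gloves   | Garden   | 1321.67 | 24   
1  | Gloves   | Garden   | 1257.57 | 219  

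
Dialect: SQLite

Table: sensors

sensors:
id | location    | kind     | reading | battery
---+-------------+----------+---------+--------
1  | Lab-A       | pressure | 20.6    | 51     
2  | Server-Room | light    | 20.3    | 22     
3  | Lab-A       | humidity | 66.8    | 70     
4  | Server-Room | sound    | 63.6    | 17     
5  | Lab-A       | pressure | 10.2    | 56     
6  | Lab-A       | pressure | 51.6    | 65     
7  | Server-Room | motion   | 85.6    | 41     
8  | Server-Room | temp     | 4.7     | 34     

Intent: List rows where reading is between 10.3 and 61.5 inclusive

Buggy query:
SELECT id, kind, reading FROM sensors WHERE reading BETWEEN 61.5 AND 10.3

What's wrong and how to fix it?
Bug: BETWEEN expects the lower bound first; with 61.5 AND 10.3 the range is empty

Fix: Write BETWEEN 10.3 AND 61.5

Corrected query:
SELECT id, kind, reading FROM sensors WHERE reading BETWEEN 10.3 AND 61.5

Result:
id | kind     | reading
---+----------+--------
1  | pressure | 20.6   
2  | light    | 20.3   
6  | pressure | 51.6   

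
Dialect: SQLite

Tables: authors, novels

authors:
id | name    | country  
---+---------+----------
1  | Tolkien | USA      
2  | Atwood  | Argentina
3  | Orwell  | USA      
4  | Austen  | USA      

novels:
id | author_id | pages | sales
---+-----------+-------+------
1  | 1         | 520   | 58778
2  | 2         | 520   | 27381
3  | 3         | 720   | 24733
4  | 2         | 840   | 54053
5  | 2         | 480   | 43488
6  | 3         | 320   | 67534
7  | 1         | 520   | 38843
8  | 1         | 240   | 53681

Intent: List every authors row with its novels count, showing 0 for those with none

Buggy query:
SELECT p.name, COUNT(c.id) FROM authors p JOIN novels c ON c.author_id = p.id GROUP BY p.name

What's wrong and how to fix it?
Bug: An inner join excludes parents with zero children

Fix: Switch to LEFT JOIN to retain unmatched parent rows

Corrected query:
SELECT p.name, COUNT(c.id) FROM authors p LEFT JOIN novels c ON c.author_id = p.id GROUP BY p.name

Result:
name    | COUNT(c.id)
--------+------------
Atwood  | 3          
Austen  | 0          
Orwell  | 2          
Tolkien | 3          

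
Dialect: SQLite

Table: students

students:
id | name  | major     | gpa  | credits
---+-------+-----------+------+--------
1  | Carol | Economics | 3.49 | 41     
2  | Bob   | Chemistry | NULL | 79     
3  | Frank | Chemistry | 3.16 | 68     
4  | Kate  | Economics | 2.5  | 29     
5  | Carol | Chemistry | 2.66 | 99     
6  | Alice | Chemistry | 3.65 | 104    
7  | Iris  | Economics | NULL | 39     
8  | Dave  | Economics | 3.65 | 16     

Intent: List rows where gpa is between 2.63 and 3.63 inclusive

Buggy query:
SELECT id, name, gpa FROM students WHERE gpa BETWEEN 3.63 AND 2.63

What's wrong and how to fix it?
Bug: The bounds are reversed; BETWEEN a AND b requires a <= b to match anything

Fix: Swap the bounds so the smaller value comes first

Corrected query:
SELECT id, name, gpa FROM students WHERE gpa BETWEEN 2.63 AND 3.63

Result:
id | name  | gpa 
---+-------+-----
1  | Carol | 3.49
3  | Frank | 3.16
5  | Carol | 2.66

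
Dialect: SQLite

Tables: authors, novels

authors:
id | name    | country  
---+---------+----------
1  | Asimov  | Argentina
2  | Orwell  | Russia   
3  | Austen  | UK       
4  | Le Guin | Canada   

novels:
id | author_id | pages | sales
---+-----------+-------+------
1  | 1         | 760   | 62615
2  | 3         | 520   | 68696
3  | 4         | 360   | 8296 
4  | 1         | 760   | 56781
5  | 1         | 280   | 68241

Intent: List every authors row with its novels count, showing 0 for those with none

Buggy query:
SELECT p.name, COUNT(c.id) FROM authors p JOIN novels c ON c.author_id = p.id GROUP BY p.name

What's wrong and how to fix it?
Bug: INNER JOIN drops authors rows that have no matching novels rows

Fix: Use LEFT JOIN so parents without children still appear (COUNT(c.id) gives 0)

Corrected query:
SELECT p.name, COUNT(c.id) FROM authors p LEFT JOIN novels c ON c.author_id = p.id GROUP BY p.name

Result:
name    | COUNT(c.id)
--------+------------
Asimov  | 3          
Austen  | 1          
Le Guin | 1          
Orwell  | 0          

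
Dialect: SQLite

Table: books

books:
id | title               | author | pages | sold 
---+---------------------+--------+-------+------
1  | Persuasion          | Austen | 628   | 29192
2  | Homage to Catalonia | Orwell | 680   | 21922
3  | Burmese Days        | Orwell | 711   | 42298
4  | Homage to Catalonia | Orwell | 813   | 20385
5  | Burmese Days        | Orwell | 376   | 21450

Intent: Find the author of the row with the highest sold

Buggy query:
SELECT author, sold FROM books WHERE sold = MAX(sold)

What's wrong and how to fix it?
Bug: MAX(sold) is an aggregate and cannot be used directly in WHERE

Fix: Wrap MAX in a scalar subquery so WHERE compares against a single value

Corrected query:
SELECT author, sold FROM books WHERE sold = (SELECT MAX(sold) FROM books)

Result:
author | sold 
-------+------
Orwell | 42298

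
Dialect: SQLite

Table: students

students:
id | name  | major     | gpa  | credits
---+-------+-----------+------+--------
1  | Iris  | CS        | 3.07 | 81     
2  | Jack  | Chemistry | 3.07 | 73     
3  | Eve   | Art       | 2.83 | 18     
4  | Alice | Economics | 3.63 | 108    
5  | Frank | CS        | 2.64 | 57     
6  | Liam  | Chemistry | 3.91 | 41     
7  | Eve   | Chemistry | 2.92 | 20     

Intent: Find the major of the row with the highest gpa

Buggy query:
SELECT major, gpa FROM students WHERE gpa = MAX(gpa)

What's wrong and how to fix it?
Bug: MAX(gpa) is an aggregate and cannot be used directly in WHERE

Fix: Use a subquery: WHERE gpa = (SELECT MAX(gpa) FROM students)

Corrected query:
SELECT major, gpa FROM students WHERE gpa = (SELECT MAX(gpa) FROM students)

Result:
major     | gpa 
----------+-----
Chemistry | 3.91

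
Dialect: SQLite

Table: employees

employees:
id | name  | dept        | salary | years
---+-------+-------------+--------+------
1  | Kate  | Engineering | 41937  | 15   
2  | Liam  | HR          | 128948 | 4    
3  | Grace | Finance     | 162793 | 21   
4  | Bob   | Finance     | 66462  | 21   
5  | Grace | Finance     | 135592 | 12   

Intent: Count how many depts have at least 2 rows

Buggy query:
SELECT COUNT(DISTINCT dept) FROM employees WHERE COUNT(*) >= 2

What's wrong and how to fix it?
Bug: WHERE filters individual rows, not groups, so a group-level COUNT is invalid there

Fix: Group first with HAVING COUNT(*) >= 2, then COUNT the resulting groups

Corrected query:
SELECT COUNT(*) FROM (SELECT dept FROM employees GROUP BY dept HAVING COUNT(*) >= 2)

Result:
COUNT(*)
--------
1       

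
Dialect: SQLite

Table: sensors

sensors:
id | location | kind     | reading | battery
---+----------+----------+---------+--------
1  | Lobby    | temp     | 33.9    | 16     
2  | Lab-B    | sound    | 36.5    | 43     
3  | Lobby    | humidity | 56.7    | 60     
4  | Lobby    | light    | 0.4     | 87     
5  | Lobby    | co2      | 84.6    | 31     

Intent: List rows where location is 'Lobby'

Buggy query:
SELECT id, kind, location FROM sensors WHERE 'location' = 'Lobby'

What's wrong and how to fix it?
Bug: Single quotes denote string literals in SQL; the column name is being compared as a constant string

Fix: Remove the quotes around the column name (or use double quotes for an identifier)

Corrected query:
SELECT id, kind, location FROM sensors WHERE location = 'Lobby'

Result:
id | kind     | location
---+----------+---------
1  | temp     | Lobby   
3  | humidity | Lobby   
4  | light    | Lobby   
5  | co2      | Lobby   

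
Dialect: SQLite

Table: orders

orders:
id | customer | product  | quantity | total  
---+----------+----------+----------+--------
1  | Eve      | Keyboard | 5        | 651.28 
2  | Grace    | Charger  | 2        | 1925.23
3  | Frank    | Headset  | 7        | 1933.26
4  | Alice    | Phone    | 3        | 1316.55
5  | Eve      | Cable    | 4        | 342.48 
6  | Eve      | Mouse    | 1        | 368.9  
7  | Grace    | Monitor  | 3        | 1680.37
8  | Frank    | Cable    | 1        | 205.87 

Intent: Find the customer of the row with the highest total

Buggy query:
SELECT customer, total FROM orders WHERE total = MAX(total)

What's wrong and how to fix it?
Bug: MAX(total) is an aggregate and cannot be used directly in WHERE

Fix: Wrap MAX in a scalar subquery so WHERE compares against a single value

Corrected query:
SELECT customer, total FROM orders WHERE total = (SELECT MAX(total) FROM orders)

Result:
customer | total  
---------+--------
Frank    | 1933.26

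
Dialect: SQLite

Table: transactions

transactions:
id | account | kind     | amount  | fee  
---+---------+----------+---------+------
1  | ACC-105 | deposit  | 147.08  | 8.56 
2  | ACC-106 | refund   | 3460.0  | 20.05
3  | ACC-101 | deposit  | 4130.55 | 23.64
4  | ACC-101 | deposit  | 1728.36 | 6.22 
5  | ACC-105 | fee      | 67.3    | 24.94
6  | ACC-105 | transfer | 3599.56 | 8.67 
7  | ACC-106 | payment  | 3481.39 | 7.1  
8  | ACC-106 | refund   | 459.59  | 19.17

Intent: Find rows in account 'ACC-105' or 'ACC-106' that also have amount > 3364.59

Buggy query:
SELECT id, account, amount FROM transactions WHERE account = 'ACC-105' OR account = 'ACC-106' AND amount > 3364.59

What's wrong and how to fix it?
Bug: Without parentheses, AND is evaluated before OR, so the amount filter only applies to the 'ACC-106' branch

Fix: Add parentheses around the OR so the AND applies to both alternatives

Corrected query:
SELECT id, account, amount FROM transactions WHERE (account = 'ACC-105' OR account = 'ACC-106') AND amount > 3364.59

Result:
id | account | amount 
---+---------+--------
2  | ACC-106 | 3460   
6  | ACC-105 | 3599.56
7  | ACC-106 | 3481.39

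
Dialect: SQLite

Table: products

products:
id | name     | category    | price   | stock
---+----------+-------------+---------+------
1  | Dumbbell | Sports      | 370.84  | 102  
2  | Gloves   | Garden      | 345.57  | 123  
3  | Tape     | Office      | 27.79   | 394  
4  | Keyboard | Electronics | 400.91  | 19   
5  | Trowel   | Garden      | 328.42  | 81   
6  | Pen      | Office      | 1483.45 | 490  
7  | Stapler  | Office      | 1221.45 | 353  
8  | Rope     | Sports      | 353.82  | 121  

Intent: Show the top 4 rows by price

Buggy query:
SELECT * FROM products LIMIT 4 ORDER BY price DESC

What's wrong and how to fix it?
Bug: LIMIT must come after ORDER BY

Fix: Sort with ORDER BY, then apply LIMIT

Corrected query:
SELECT * FROM products ORDER BY price DESC LIMIT 4

Result:
id | name     | category    | price   | stock
---+----------+-------------+---------+------
6  | Pen      | Office      | 1483.45 | 490  
7  | Stapler  | Office      | 1221.45 | 353  
4  | Keyboard | Electronics | 400.91  | 19   
1  | Dumbbell | Sports      | 370.84  | 102  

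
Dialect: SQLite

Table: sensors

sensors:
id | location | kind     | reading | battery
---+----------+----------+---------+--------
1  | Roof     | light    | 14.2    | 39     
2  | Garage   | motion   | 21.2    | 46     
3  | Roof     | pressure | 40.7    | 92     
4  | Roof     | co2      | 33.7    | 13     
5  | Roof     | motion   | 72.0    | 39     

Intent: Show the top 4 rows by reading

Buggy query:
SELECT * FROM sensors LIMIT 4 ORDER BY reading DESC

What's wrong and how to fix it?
Bug: LIMIT must come after ORDER BY

Fix: Sort with ORDER BY, then apply LIMIT

Corrected query:
SELECT * FROM sensors ORDER BY reading DESC LIMIT 4

Result:
id | location | kind     | reading | battery
---+----------+----------+---------+--------
5  | Roof     | motion   | 72      | 39     
3  | Roof     | pressure | 40.7    | 92     
4  | Roof     | co2      | 33.7    | 13     
2  | Garage   | motion   | 21.2    | 46     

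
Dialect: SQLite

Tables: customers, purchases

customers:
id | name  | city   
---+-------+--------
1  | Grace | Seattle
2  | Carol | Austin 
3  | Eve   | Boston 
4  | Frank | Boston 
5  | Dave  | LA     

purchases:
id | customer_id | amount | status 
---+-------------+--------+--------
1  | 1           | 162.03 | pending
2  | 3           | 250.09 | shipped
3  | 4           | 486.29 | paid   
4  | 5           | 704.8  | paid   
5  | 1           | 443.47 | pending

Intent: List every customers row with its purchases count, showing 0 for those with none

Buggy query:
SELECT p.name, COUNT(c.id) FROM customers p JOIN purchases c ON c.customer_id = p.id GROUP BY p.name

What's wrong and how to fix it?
Bug: An inner join excludes parents with zero children

Fix: Switch to LEFT JOIN to retain unmatched parent rows

Corrected query:
SELECT p.name, COUNT(c.id) FROM customers p LEFT JOIN purchases c ON c.customer_id = p.id GROUP BY p.name

Result:
name  | COUNT(c.id)
------+------------
Carol | 0          
Dave  | 1          
Eve   | 1          
Frank | 1          
Grace | 2          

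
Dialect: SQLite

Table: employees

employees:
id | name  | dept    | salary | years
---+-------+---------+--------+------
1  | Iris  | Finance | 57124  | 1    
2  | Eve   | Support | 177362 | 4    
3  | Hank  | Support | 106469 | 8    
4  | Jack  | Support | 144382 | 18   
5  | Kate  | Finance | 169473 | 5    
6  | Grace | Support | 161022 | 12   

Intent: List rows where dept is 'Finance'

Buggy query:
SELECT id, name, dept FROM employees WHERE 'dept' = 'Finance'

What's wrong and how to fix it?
Bug: 'dept' in single quotes is a string literal, not the column; the comparison is literal-vs-literal and never true

Fix: Remove the quotes around the column name (or use double quotes for an identifier)

Corrected query:
SELECT id, name, dept FROM employees WHERE dept = 'Finance'

Result:
id | name | dept   
---+------+--------
1  | Iris | Finance
5  | Kate | Finance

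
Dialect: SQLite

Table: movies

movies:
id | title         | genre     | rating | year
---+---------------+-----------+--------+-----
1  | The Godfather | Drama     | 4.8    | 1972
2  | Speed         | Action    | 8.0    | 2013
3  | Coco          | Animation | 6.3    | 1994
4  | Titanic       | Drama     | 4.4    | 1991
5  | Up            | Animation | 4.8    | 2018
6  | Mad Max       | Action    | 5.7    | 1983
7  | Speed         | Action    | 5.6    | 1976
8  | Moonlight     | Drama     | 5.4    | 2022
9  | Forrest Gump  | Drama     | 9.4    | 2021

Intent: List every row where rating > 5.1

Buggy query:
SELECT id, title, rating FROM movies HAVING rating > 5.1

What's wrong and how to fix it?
Bug: This is a non-aggregate query (no GROUP BY, no aggregates), so in SQLite the HAVING clause is invalid here; a row-level condition belongs in WHERE

Fix: Use WHERE for row-level filtering

Corrected query:
SELECT id, title, rating FROM movies WHERE rating > 5.1

Result:
id | title        | rating
---+--------------+-------
2  | Speed        | 8     
3  | Coco         | 6.3   
6  | Mad Max      | 5.7   
7  | Speed        | 5.6   
8  | Moonlight    | 5.4   
9  | Forrest Gump | 9.4   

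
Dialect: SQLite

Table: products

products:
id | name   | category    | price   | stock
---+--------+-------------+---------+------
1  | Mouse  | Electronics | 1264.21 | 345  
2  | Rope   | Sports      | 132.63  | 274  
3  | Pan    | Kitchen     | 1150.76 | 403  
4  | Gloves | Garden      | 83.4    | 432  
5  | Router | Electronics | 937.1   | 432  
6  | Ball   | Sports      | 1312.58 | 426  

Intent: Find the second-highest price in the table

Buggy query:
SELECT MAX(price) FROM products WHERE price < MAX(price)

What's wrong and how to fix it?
Bug: The inner MAX is an aggregate inside WHERE, which is not allowed

Fix: Compute the overall MAX in a subquery, then take MAX of rows below it

Corrected query:
SELECT MAX(price) FROM products WHERE price < (SELECT MAX(price) FROM products)

Result:
MAX(price)
----------
1264.21   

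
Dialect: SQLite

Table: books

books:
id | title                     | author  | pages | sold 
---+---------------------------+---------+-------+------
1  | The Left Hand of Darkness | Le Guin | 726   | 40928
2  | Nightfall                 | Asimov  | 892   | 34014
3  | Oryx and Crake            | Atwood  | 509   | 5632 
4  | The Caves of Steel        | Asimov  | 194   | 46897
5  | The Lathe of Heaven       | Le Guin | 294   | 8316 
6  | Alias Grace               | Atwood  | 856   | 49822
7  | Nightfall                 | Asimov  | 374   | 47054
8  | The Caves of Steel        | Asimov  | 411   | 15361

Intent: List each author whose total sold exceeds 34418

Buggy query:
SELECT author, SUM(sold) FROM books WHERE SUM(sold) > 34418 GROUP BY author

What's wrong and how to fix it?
Bug: SUM(sold) is an aggregate, but WHERE filters rows before aggregation

Fix: Use HAVING (which filters groups after aggregation) instead of WHERE

Corrected query:
SELECT author, SUM(sold) FROM books GROUP BY author HAVING SUM(sold) > 34418

Result:
author  | SUM(sold)
--------+----------
Asimov  | 143326   
Atwood  | 55454    
Le Guin | 49244    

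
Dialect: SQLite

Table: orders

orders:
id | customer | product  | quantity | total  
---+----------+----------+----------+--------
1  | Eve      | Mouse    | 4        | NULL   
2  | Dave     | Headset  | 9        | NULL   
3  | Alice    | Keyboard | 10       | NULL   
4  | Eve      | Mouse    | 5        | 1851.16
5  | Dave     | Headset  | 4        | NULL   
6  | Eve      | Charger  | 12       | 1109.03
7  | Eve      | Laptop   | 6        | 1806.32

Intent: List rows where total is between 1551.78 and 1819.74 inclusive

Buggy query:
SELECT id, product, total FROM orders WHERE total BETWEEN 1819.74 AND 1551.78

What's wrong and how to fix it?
Bug: BETWEEN expects the lower bound first; with 1819.74 AND 1551.78 the range is empty

Fix: Write BETWEEN 1551.78 AND 1819.74

Corrected query:
SELECT id, product, total FROM orders WHERE total BETWEEN 1551.78 AND 1819.74

Result:
id | product | total  
---+---------+--------
7  | Laptop  | 1806.32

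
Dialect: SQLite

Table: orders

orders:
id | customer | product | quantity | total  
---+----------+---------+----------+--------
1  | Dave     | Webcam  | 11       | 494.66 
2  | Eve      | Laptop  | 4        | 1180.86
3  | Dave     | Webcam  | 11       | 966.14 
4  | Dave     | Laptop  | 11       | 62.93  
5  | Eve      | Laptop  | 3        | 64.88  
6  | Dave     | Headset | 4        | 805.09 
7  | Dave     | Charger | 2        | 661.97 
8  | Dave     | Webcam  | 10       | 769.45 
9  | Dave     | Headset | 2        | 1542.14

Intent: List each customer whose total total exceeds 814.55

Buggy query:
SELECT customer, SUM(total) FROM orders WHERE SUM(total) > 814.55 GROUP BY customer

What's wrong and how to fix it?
Bug: Aggregate functions cannot appear in a WHERE clause

Fix: Use HAVING (which filters groups after aggregation) instead of WHERE

Corrected query:
SELECT customer, SUM(total) FROM orders GROUP BY customer HAVING SUM(total) > 814.55

Result:
customer | SUM(total)
---------+-----------
Dave     | 5302.38   
Eve      | 1245.74   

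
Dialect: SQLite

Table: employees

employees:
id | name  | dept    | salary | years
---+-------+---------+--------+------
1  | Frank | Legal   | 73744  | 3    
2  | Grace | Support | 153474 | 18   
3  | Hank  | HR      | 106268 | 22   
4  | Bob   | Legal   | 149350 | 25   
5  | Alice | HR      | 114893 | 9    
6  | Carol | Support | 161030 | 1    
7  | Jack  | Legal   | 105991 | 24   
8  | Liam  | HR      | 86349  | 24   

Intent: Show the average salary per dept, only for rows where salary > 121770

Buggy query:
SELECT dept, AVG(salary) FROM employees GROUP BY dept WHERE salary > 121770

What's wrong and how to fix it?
Bug: Row-level WHERE must come before GROUP BY in the clause order

Fix: Place WHERE between FROM and GROUP BY

Corrected query:
SELECT dept, AVG(salary) FROM employees WHERE salary > 121770 GROUP BY dept

Result:
dept    | AVG(salary)
--------+------------
Legal   | 149350     
Support | 157252     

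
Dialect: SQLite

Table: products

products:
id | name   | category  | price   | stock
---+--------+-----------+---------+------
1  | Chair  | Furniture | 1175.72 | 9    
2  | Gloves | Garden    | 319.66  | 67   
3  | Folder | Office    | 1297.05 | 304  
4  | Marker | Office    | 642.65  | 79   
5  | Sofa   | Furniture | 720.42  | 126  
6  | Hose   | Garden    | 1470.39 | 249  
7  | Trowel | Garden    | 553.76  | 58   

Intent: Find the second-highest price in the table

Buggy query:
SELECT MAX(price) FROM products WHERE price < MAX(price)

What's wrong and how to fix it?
Bug: MAX(price) on the right of the comparison is an aggregate-in-WHERE error

Fix: Put the inner MAX in a scalar subquery

Corrected query:
SELECT MAX(price) FROM products WHERE price < (SELECT MAX(price) FROM products)

Result:
MAX(price)
----------
1297.05   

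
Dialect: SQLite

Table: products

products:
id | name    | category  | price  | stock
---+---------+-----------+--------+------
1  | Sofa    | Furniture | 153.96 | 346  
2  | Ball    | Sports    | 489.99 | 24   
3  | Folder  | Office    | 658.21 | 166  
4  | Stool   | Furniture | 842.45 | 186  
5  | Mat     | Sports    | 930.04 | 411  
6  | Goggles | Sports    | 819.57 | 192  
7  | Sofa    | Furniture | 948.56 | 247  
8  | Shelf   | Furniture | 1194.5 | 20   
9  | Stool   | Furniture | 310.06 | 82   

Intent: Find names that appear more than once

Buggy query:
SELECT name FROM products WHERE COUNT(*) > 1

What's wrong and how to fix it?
Bug: COUNT(*) is an aggregate and cannot be used in WHERE

Fix: Group first, then use HAVING for the count condition

Corrected query:
SELECT name FROM products GROUP BY name HAVING COUNT(*) > 1

Result:
name 
-----
Sofa 
Stool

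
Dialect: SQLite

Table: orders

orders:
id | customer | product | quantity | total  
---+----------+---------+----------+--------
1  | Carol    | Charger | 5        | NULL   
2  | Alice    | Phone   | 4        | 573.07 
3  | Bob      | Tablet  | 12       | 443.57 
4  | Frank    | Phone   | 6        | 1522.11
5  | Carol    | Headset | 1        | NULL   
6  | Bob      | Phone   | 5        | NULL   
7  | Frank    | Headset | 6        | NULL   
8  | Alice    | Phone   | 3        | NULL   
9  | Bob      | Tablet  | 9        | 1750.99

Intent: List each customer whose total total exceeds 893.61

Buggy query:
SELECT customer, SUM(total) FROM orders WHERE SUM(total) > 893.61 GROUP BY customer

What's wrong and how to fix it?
Bug: Aggregate functions cannot appear in a WHERE clause

Fix: Move the aggregate condition to a HAVING clause

Corrected query:
SELECT customer, SUM(total) FROM orders GROUP BY customer HAVING SUM(total) > 893.61

Result:
customer | SUM(total)
---------+-----------
Bob      | 2194.56   
Frank    | 1522.11   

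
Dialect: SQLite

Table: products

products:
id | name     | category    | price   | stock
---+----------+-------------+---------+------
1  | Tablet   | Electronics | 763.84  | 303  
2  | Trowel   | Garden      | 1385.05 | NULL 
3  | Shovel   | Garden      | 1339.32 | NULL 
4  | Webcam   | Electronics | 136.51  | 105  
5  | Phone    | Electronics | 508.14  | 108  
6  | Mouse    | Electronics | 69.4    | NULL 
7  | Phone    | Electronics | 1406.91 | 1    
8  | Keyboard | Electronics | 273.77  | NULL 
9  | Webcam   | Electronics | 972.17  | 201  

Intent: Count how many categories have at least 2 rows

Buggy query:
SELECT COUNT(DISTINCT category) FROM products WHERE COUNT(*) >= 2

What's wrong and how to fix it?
Bug: COUNT(*) cannot appear in WHERE; the per-group count doesn't exist yet

Fix: Group first with HAVING COUNT(*) >= 2, then COUNT the resulting groups

Corrected query:
SELECT COUNT(*) FROM (SELECT category FROM products GROUP BY category HAVING COUNT(*) >= 2)

Result:
COUNT(*)
--------
2       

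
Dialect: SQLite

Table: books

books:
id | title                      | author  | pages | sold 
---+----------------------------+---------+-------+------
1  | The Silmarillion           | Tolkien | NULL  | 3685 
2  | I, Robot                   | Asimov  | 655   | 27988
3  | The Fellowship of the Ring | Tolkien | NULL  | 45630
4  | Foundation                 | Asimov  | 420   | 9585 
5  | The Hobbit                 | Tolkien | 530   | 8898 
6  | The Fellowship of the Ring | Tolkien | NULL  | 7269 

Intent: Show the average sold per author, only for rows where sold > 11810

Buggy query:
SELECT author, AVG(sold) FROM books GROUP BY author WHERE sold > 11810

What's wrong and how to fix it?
Bug: Row-level WHERE must come before GROUP BY in the clause order

Fix: Move the WHERE clause before GROUP BY

Corrected query:
SELECT author, AVG(sold) FROM books WHERE sold > 11810 GROUP BY author

Result:
author  | AVG(sold)
--------+----------
Asimov  | 27988    
Tolkien | 45630    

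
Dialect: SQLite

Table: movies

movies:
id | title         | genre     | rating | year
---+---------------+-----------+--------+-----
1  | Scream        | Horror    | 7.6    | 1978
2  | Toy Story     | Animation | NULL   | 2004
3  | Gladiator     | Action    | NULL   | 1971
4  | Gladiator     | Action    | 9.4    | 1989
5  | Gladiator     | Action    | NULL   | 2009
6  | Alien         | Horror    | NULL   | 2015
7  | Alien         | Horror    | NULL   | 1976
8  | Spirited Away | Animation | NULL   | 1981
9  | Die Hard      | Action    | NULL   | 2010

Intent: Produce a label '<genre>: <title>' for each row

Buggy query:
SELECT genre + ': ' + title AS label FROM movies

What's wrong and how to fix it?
Bug: '+' is numeric addition; on text columns SQLite converts them to 0 instead of concatenating

Fix: Replace + with || to concatenate text

Corrected query:
SELECT genre || ': ' || title AS label FROM movies

Result:
label                   
------------------------
Horror: Scream          
Animation: Toy Story    
Action: Gladiator       
Action: Gladiator       
Action: Gladiator       
Horror: Alien           
Horror: Alien           
Animation: Spirited Away
Action: Die Hard        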